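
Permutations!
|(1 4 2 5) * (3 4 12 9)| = |(1 12 9 3 4 2 5)| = 7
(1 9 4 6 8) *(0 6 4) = [6, 9, 2, 3, 4, 5, 8, 7, 1, 0] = (0 6 8 1 9)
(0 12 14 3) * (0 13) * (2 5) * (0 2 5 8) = [12, 1, 8, 13, 4, 5, 6, 7, 0, 9, 10, 11, 14, 2, 3] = (0 12 14 3 13 2 8)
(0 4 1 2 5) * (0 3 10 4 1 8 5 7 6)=(0 1 2 7 6)(3 10 4 8 5)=[1, 2, 7, 10, 8, 3, 0, 6, 5, 9, 4]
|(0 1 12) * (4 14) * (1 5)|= 4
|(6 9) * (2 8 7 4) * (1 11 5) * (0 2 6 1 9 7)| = |(0 2 8)(1 11 5 9)(4 6 7)| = 12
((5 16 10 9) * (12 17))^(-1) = (5 9 10 16)(12 17)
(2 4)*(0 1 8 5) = (0 1 8 5)(2 4) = [1, 8, 4, 3, 2, 0, 6, 7, 5]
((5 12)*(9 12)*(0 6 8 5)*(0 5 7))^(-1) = ((0 6 8 7)(5 9 12))^(-1) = (0 7 8 6)(5 12 9)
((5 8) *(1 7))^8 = (8)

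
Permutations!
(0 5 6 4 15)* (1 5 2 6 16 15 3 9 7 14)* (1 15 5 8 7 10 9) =[2, 8, 6, 1, 3, 16, 4, 14, 7, 10, 9, 11, 12, 13, 15, 0, 5] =(0 2 6 4 3 1 8 7 14 15)(5 16)(9 10)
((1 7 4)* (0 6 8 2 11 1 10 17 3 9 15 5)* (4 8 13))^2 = ((0 6 13 4 10 17 3 9 15 5)(1 7 8 2 11))^2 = (0 13 10 3 15)(1 8 11 7 2)(4 17 9 5 6)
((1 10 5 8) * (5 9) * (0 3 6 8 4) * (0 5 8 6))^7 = (0 3)(1 8 9 10)(4 5)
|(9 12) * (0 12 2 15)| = |(0 12 9 2 15)| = 5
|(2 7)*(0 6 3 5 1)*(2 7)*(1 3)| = 6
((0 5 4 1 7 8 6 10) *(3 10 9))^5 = ((0 5 4 1 7 8 6 9 3 10))^5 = (0 8)(1 3)(4 9)(5 6)(7 10)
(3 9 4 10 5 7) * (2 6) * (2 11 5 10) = [0, 1, 6, 9, 2, 7, 11, 3, 8, 4, 10, 5] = (2 6 11 5 7 3 9 4)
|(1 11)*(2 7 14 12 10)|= |(1 11)(2 7 14 12 10)|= 10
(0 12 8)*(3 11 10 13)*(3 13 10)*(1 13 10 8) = [12, 13, 2, 11, 4, 5, 6, 7, 0, 9, 8, 3, 1, 10] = (0 12 1 13 10 8)(3 11)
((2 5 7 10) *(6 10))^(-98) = ((2 5 7 6 10))^(-98) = (2 7 10 5 6)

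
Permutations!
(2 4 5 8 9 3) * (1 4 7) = [0, 4, 7, 2, 5, 8, 6, 1, 9, 3] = (1 4 5 8 9 3 2 7)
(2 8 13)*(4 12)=(2 8 13)(4 12)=[0, 1, 8, 3, 12, 5, 6, 7, 13, 9, 10, 11, 4, 2]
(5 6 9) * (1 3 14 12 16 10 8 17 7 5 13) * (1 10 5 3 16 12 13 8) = (1 16 5 6 9 8 17 7 3 14 13 10) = [0, 16, 2, 14, 4, 6, 9, 3, 17, 8, 1, 11, 12, 10, 13, 15, 5, 7]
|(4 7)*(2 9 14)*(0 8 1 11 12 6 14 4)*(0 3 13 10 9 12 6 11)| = |(0 8 1)(2 12 11 6 14)(3 13 10 9 4 7)| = 30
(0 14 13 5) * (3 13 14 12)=[12, 1, 2, 13, 4, 0, 6, 7, 8, 9, 10, 11, 3, 5, 14]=(14)(0 12 3 13 5)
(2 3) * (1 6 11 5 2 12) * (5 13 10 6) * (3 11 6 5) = (1 3 12)(2 11 13 10 5) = [0, 3, 11, 12, 4, 2, 6, 7, 8, 9, 5, 13, 1, 10]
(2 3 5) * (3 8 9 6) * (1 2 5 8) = (1 2)(3 8 9 6) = [0, 2, 1, 8, 4, 5, 3, 7, 9, 6]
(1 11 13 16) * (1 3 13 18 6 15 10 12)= (1 11 18 6 15 10 12)(3 13 16)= [0, 11, 2, 13, 4, 5, 15, 7, 8, 9, 12, 18, 1, 16, 14, 10, 3, 17, 6]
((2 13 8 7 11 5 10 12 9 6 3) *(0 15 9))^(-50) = (0 9 3 13 7 5 12 15 6 2 8 11 10)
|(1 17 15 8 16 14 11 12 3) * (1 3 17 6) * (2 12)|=8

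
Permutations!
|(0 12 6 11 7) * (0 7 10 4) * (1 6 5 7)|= 9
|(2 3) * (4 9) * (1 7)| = |(1 7)(2 3)(4 9)| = 2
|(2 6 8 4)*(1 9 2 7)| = |(1 9 2 6 8 4 7)| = 7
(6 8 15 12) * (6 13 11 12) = (6 8 15)(11 12 13) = [0, 1, 2, 3, 4, 5, 8, 7, 15, 9, 10, 12, 13, 11, 14, 6]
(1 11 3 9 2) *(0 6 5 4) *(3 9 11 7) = (0 6 5 4)(1 7 3 11 9 2) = [6, 7, 1, 11, 0, 4, 5, 3, 8, 2, 10, 9]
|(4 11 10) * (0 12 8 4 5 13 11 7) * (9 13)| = 5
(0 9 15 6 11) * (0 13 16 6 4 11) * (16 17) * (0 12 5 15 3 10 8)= (0 9 3 10 8)(4 11 13 17 16 6 12 5 15)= [9, 1, 2, 10, 11, 15, 12, 7, 0, 3, 8, 13, 5, 17, 14, 4, 6, 16]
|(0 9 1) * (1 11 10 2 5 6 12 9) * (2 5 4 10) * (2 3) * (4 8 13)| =22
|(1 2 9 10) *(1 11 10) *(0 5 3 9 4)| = 14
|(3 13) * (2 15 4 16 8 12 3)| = |(2 15 4 16 8 12 3 13)| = 8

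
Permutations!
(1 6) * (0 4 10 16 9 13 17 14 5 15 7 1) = (0 4 10 16 9 13 17 14 5 15 7 1 6) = [4, 6, 2, 3, 10, 15, 0, 1, 8, 13, 16, 11, 12, 17, 5, 7, 9, 14]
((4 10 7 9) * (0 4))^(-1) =(0 9 7 10 4) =((0 4 10 7 9))^(-1)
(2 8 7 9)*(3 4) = (2 8 7 9)(3 4) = [0, 1, 8, 4, 3, 5, 6, 9, 7, 2]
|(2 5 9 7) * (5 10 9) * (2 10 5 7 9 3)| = |(2 5 7 10 3)| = 5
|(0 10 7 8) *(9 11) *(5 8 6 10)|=6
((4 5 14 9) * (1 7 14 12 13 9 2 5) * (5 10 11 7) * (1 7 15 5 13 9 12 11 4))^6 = ((1 13 12 9)(2 10 4 7 14)(5 11 15))^6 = (15)(1 12)(2 10 4 7 14)(9 13)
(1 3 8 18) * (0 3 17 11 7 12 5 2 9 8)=(0 3)(1 17 11 7 12 5 2 9 8 18)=[3, 17, 9, 0, 4, 2, 6, 12, 18, 8, 10, 7, 5, 13, 14, 15, 16, 11, 1]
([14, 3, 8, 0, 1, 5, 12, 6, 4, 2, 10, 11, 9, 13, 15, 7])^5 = (0 12 1 7 8 14 9 3 6 4 15 2)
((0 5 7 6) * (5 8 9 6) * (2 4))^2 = ((0 8 9 6)(2 4)(5 7))^2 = (0 9)(6 8)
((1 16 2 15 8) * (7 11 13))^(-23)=((1 16 2 15 8)(7 11 13))^(-23)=(1 2 8 16 15)(7 11 13)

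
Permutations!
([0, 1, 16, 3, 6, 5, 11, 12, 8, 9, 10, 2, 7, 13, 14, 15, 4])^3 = [0, 1, 6, 3, 2, 5, 16, 12, 8, 9, 10, 4, 7, 13, 14, 15, 11]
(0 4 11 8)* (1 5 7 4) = (0 1 5 7 4 11 8) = [1, 5, 2, 3, 11, 7, 6, 4, 0, 9, 10, 8]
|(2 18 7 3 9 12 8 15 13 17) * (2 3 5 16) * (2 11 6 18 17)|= |(2 17 3 9 12 8 15 13)(5 16 11 6 18 7)|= 24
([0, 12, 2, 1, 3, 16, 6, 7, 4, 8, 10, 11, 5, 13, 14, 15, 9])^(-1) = [0, 3, 2, 4, 8, 12, 6, 7, 9, 16, 10, 11, 1, 13, 14, 15, 5]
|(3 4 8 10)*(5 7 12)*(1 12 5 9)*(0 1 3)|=|(0 1 12 9 3 4 8 10)(5 7)|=8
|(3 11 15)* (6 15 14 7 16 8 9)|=9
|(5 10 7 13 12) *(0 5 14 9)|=|(0 5 10 7 13 12 14 9)|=8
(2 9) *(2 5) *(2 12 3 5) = (2 9)(3 5 12) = [0, 1, 9, 5, 4, 12, 6, 7, 8, 2, 10, 11, 3]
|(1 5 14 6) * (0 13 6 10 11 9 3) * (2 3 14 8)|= 8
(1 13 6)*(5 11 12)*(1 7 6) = [0, 13, 2, 3, 4, 11, 7, 6, 8, 9, 10, 12, 5, 1] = (1 13)(5 11 12)(6 7)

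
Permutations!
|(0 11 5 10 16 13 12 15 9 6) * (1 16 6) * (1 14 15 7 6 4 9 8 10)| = |(0 11 5 1 16 13 12 7 6)(4 9 14 15 8 10)| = 18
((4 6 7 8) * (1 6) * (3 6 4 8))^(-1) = ((8)(1 4)(3 6 7))^(-1) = (8)(1 4)(3 7 6)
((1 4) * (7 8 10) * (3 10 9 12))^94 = ((1 4)(3 10 7 8 9 12))^94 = (3 9 7)(8 10 12)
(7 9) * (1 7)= (1 7 9)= [0, 7, 2, 3, 4, 5, 6, 9, 8, 1]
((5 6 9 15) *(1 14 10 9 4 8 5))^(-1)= ((1 14 10 9 15)(4 8 5 6))^(-1)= (1 15 9 10 14)(4 6 5 8)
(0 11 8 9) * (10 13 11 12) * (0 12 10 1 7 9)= (0 10 13 11 8)(1 7 9 12)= [10, 7, 2, 3, 4, 5, 6, 9, 0, 12, 13, 8, 1, 11]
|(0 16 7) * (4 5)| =6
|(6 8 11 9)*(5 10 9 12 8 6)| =3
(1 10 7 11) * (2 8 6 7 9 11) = [0, 10, 8, 3, 4, 5, 7, 2, 6, 11, 9, 1] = (1 10 9 11)(2 8 6 7)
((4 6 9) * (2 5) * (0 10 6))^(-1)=((0 10 6 9 4)(2 5))^(-1)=(0 4 9 6 10)(2 5)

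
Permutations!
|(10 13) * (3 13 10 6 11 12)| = 5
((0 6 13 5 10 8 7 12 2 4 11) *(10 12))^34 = ((0 6 13 5 12 2 4 11)(7 10 8))^34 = (0 13 12 4)(2 11 6 5)(7 10 8)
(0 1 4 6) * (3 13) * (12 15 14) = [1, 4, 2, 13, 6, 5, 0, 7, 8, 9, 10, 11, 15, 3, 12, 14] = (0 1 4 6)(3 13)(12 15 14)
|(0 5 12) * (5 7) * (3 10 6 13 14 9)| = |(0 7 5 12)(3 10 6 13 14 9)| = 12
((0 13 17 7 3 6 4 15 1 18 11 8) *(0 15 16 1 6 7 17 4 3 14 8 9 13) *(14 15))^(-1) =(1 16 4 13 9 11 18)(3 6 15 7)(8 14) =((1 18 11 9 13 4 16)(3 7 15 6)(8 14))^(-1)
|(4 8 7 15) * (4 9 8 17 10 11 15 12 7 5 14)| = |(4 17 10 11 15 9 8 5 14)(7 12)| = 18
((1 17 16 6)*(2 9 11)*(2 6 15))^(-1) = (1 6 11 9 2 15 16 17)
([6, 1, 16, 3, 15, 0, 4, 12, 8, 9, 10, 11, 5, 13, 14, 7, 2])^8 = (16)(0 6 4 15 7 12 5)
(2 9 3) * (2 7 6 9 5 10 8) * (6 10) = [0, 1, 5, 7, 4, 6, 9, 10, 2, 3, 8] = (2 5 6 9 3 7 10 8)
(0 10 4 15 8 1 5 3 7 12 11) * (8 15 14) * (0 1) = (15)(0 10 4 14 8)(1 5 3 7 12 11) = [10, 5, 2, 7, 14, 3, 6, 12, 0, 9, 4, 1, 11, 13, 8, 15]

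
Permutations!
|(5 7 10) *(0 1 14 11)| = |(0 1 14 11)(5 7 10)| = 12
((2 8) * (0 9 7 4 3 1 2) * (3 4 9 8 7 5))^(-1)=(0 8)(1 3 5 9 7 2)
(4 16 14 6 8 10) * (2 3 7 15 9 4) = (2 3 7 15 9 4 16 14 6 8 10) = [0, 1, 3, 7, 16, 5, 8, 15, 10, 4, 2, 11, 12, 13, 6, 9, 14]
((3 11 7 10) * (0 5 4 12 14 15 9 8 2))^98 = ((0 5 4 12 14 15 9 8 2)(3 11 7 10))^98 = (0 2 8 9 15 14 12 4 5)(3 7)(10 11)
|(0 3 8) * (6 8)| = 4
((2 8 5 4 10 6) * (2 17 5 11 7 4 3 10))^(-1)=(2 4 7 11 8)(3 5 17 6 10)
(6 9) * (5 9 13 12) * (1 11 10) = [0, 11, 2, 3, 4, 9, 13, 7, 8, 6, 1, 10, 5, 12] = (1 11 10)(5 9 6 13 12)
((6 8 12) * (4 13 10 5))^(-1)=((4 13 10 5)(6 8 12))^(-1)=(4 5 10 13)(6 12 8)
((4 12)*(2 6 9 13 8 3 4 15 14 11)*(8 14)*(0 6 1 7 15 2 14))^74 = (0 9)(1 15 3 12)(2 7 8 4)(6 13)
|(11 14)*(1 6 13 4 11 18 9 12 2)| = 10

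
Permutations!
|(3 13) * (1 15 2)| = |(1 15 2)(3 13)| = 6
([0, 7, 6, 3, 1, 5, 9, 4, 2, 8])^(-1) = [0, 4, 8, 3, 7, 5, 2, 1, 9, 6]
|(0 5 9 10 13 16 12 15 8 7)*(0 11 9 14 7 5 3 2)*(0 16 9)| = 33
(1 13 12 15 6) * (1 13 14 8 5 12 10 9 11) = (1 14 8 5 12 15 6 13 10 9 11) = [0, 14, 2, 3, 4, 12, 13, 7, 5, 11, 9, 1, 15, 10, 8, 6]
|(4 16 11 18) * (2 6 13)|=12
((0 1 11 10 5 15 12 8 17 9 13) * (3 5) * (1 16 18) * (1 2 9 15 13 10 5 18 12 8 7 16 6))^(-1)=(0 13 5 11 1 6)(2 18 3 10 9)(7 12 16)(8 15 17)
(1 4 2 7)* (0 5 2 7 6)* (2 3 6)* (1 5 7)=[7, 4, 2, 6, 1, 3, 0, 5]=(0 7 5 3 6)(1 4)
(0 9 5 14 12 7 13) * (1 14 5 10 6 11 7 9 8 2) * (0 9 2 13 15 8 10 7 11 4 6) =(0 10)(1 14 12 2)(4 6)(7 15 8 13 9) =[10, 14, 1, 3, 6, 5, 4, 15, 13, 7, 0, 11, 2, 9, 12, 8]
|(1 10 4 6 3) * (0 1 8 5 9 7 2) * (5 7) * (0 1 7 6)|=6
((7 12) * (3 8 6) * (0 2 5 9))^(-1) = ((0 2 5 9)(3 8 6)(7 12))^(-1) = (0 9 5 2)(3 6 8)(7 12)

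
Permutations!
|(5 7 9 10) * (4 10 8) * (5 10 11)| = 6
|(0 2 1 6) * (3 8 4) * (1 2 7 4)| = 7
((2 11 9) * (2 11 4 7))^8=(11)(2 7 4)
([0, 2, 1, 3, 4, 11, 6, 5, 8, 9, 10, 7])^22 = [0, 1, 2, 3, 4, 11, 6, 5, 8, 9, 10, 7]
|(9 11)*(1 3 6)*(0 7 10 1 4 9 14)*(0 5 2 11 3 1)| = 12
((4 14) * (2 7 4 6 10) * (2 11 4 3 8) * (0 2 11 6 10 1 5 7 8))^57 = ((0 2 8 11 4 14 10 6 1 5 7 3))^57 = (0 5 10 11)(1 14 8 3)(2 7 6 4)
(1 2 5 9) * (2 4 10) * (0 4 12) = (0 4 10 2 5 9 1 12) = [4, 12, 5, 3, 10, 9, 6, 7, 8, 1, 2, 11, 0]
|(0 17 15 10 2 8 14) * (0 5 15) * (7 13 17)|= |(0 7 13 17)(2 8 14 5 15 10)|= 12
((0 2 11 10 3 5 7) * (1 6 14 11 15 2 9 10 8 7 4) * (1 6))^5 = (0 4 7 5 8 3 11 10 14 9 6)(2 15)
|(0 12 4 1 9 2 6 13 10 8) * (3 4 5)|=|(0 12 5 3 4 1 9 2 6 13 10 8)|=12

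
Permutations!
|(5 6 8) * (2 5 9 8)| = 6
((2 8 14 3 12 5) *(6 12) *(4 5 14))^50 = (2 4)(3 12)(5 8)(6 14)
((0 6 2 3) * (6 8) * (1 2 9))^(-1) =(0 3 2 1 9 6 8)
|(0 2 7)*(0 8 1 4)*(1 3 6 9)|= 9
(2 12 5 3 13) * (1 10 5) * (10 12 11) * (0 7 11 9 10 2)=(0 7 11 2 9 10 5 3 13)(1 12)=[7, 12, 9, 13, 4, 3, 6, 11, 8, 10, 5, 2, 1, 0]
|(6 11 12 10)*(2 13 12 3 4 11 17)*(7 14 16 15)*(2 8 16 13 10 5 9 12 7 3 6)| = 24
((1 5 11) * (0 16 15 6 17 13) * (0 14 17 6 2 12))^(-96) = (17)(0 12 2 15 16)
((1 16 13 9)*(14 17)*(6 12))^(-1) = (1 9 13 16)(6 12)(14 17)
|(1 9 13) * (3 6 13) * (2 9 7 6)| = 12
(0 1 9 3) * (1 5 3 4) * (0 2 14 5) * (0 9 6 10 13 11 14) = (0 9 4 1 6 10 13 11 14 5 3 2) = [9, 6, 0, 2, 1, 3, 10, 7, 8, 4, 13, 14, 12, 11, 5]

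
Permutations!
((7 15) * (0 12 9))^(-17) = ((0 12 9)(7 15))^(-17) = (0 12 9)(7 15)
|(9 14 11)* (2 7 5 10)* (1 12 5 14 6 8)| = |(1 12 5 10 2 7 14 11 9 6 8)| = 11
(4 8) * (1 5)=[0, 5, 2, 3, 8, 1, 6, 7, 4]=(1 5)(4 8)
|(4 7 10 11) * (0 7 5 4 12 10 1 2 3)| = 30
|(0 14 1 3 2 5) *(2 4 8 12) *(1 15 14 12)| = |(0 12 2 5)(1 3 4 8)(14 15)| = 4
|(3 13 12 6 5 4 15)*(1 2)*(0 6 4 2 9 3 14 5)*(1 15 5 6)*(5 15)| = |(0 1 9 3 13 12 4 15 14 6)(2 5)| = 10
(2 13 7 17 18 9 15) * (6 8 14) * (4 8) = (2 13 7 17 18 9 15)(4 8 14 6) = [0, 1, 13, 3, 8, 5, 4, 17, 14, 15, 10, 11, 12, 7, 6, 2, 16, 18, 9]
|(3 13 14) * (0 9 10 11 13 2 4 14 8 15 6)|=|(0 9 10 11 13 8 15 6)(2 4 14 3)|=8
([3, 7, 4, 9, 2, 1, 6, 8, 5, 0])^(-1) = (0 9 3)(1 5 8 7)(2 4)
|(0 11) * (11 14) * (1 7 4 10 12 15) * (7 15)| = |(0 14 11)(1 15)(4 10 12 7)| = 12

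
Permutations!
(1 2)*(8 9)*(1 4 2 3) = [0, 3, 4, 1, 2, 5, 6, 7, 9, 8] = (1 3)(2 4)(8 9)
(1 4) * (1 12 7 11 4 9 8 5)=(1 9 8 5)(4 12 7 11)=[0, 9, 2, 3, 12, 1, 6, 11, 5, 8, 10, 4, 7]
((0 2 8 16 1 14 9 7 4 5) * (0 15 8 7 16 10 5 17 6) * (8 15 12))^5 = (0 6 17 4 7 2)(1 14 9 16)(5 12 8 10)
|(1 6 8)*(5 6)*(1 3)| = |(1 5 6 8 3)| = 5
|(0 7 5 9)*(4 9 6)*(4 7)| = |(0 4 9)(5 6 7)| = 3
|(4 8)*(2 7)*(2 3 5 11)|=10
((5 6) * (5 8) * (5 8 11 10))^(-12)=((5 6 11 10))^(-12)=(11)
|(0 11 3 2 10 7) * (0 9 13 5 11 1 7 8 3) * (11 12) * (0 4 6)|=|(0 1 7 9 13 5 12 11 4 6)(2 10 8 3)|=20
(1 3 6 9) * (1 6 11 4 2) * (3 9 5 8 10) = (1 9 6 5 8 10 3 11 4 2) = [0, 9, 1, 11, 2, 8, 5, 7, 10, 6, 3, 4]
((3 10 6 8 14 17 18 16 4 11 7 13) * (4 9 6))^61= ((3 10 4 11 7 13)(6 8 14 17 18 16 9))^61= (3 10 4 11 7 13)(6 16 17 8 9 18 14)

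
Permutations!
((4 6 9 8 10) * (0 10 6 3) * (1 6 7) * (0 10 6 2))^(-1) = (0 2 1 7 8 9 6)(3 4 10) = ((0 6 9 8 7 1 2)(3 10 4))^(-1)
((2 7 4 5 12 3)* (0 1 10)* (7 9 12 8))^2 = ((0 1 10)(2 9 12 3)(4 5 8 7))^2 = (0 10 1)(2 12)(3 9)(4 8)(5 7)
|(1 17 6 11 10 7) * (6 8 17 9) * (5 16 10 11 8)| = |(1 9 6 8 17 5 16 10 7)| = 9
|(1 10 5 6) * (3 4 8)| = 12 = |(1 10 5 6)(3 4 8)|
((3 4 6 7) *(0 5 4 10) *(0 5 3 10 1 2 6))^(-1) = ((0 3 1 2 6 7 10 5 4))^(-1) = (0 4 5 10 7 6 2 1 3)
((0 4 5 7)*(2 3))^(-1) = ((0 4 5 7)(2 3))^(-1) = (0 7 5 4)(2 3)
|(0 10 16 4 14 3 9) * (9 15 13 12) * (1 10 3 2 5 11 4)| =30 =|(0 3 15 13 12 9)(1 10 16)(2 5 11 4 14)|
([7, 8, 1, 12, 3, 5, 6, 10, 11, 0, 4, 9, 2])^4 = [3, 0, 9, 8, 1, 5, 6, 12, 7, 4, 2, 10, 11]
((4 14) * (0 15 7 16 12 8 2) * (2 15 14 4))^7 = (0 14 2)(7 12 15 16 8)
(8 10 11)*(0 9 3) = (0 9 3)(8 10 11) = [9, 1, 2, 0, 4, 5, 6, 7, 10, 3, 11, 8]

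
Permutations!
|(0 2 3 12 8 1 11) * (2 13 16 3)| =8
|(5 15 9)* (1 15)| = 4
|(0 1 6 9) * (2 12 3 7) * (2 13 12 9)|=|(0 1 6 2 9)(3 7 13 12)|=20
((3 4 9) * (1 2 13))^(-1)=((1 2 13)(3 4 9))^(-1)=(1 13 2)(3 9 4)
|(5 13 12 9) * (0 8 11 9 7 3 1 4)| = |(0 8 11 9 5 13 12 7 3 1 4)| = 11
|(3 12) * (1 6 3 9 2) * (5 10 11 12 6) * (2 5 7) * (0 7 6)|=30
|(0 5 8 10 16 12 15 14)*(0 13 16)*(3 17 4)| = |(0 5 8 10)(3 17 4)(12 15 14 13 16)| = 60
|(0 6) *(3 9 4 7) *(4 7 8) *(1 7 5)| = |(0 6)(1 7 3 9 5)(4 8)| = 10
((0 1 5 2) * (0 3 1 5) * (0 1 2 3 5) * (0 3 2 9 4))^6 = (0 9)(3 4)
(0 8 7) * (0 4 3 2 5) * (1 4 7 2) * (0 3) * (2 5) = (0 8 5 3 1 4) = [8, 4, 2, 1, 0, 3, 6, 7, 5]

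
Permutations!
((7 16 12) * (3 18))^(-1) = (3 18)(7 12 16)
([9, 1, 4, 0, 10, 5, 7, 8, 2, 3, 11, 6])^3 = [0, 1, 11, 3, 6, 5, 2, 4, 10, 9, 7, 8]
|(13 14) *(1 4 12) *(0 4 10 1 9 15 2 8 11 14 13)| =|(0 4 12 9 15 2 8 11 14)(1 10)| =18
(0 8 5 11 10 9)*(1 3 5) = [8, 3, 2, 5, 4, 11, 6, 7, 1, 0, 9, 10] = (0 8 1 3 5 11 10 9)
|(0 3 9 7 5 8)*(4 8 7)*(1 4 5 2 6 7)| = 21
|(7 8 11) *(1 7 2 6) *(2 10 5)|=8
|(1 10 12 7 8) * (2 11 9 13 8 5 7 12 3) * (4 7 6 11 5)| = 10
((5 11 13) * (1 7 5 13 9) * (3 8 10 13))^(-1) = ((1 7 5 11 9)(3 8 10 13))^(-1) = (1 9 11 5 7)(3 13 10 8)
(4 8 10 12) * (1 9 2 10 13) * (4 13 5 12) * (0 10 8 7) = (0 10 4 7)(1 9 2 8 5 12 13) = [10, 9, 8, 3, 7, 12, 6, 0, 5, 2, 4, 11, 13, 1]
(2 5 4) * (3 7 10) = (2 5 4)(3 7 10) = [0, 1, 5, 7, 2, 4, 6, 10, 8, 9, 3]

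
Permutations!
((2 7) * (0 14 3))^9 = ((0 14 3)(2 7))^9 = (14)(2 7)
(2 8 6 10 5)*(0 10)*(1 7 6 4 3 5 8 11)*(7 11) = (0 10 8 4 3 5 2 7 6)(1 11) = [10, 11, 7, 5, 3, 2, 0, 6, 4, 9, 8, 1]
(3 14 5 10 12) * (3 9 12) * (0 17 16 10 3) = (0 17 16 10)(3 14 5)(9 12) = [17, 1, 2, 14, 4, 3, 6, 7, 8, 12, 0, 11, 9, 13, 5, 15, 10, 16]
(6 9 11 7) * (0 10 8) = [10, 1, 2, 3, 4, 5, 9, 6, 0, 11, 8, 7] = (0 10 8)(6 9 11 7)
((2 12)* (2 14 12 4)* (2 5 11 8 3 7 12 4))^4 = (3 4)(5 7)(8 14)(11 12)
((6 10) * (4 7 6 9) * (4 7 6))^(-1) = (4 7 9 10 6) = ((4 6 10 9 7))^(-1)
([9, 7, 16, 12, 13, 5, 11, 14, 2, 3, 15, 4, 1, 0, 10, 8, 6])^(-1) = [13, 12, 8, 9, 11, 5, 16, 1, 15, 0, 14, 6, 3, 4, 7, 10, 2]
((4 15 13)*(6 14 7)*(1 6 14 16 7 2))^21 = (1 7)(2 16)(6 14)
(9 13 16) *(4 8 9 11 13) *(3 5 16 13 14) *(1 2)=[0, 2, 1, 5, 8, 16, 6, 7, 9, 4, 10, 14, 12, 13, 3, 15, 11]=(1 2)(3 5 16 11 14)(4 8 9)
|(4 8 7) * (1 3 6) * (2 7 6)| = 7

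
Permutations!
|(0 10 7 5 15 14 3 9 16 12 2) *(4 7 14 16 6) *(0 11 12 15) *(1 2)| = 36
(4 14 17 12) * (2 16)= (2 16)(4 14 17 12)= [0, 1, 16, 3, 14, 5, 6, 7, 8, 9, 10, 11, 4, 13, 17, 15, 2, 12]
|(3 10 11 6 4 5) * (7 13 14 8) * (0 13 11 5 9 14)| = 42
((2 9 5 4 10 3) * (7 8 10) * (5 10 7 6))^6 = ((2 9 10 3)(4 6 5)(7 8))^6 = (2 10)(3 9)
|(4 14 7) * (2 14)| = 4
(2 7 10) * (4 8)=(2 7 10)(4 8)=[0, 1, 7, 3, 8, 5, 6, 10, 4, 9, 2]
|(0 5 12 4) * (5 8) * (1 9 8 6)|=|(0 6 1 9 8 5 12 4)|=8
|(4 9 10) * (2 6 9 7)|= 6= |(2 6 9 10 4 7)|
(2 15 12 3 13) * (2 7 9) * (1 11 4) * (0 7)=(0 7 9 2 15 12 3 13)(1 11 4)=[7, 11, 15, 13, 1, 5, 6, 9, 8, 2, 10, 4, 3, 0, 14, 12]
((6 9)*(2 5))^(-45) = ((2 5)(6 9))^(-45) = (2 5)(6 9)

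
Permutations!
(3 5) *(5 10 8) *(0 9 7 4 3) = [9, 1, 2, 10, 3, 0, 6, 4, 5, 7, 8] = (0 9 7 4 3 10 8 5)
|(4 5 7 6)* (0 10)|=|(0 10)(4 5 7 6)|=4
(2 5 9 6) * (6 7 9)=(2 5 6)(7 9)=[0, 1, 5, 3, 4, 6, 2, 9, 8, 7]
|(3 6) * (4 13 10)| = |(3 6)(4 13 10)| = 6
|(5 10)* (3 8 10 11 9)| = 6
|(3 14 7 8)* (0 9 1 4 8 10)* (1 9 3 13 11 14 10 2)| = 24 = |(0 3 10)(1 4 8 13 11 14 7 2)|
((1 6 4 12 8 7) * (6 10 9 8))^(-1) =((1 10 9 8 7)(4 12 6))^(-1) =(1 7 8 9 10)(4 6 12)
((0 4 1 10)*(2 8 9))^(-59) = (0 4 1 10)(2 8 9)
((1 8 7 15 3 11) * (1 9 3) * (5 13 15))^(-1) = ((1 8 7 5 13 15)(3 11 9))^(-1) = (1 15 13 5 7 8)(3 9 11)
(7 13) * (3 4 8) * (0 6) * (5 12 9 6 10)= (0 10 5 12 9 6)(3 4 8)(7 13)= [10, 1, 2, 4, 8, 12, 0, 13, 3, 6, 5, 11, 9, 7]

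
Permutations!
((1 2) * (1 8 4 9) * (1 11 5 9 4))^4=(1 2 8)(5 9 11)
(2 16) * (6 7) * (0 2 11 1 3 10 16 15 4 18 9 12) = (0 2 15 4 18 9 12)(1 3 10 16 11)(6 7) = [2, 3, 15, 10, 18, 5, 7, 6, 8, 12, 16, 1, 0, 13, 14, 4, 11, 17, 9]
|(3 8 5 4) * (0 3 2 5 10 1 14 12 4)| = 10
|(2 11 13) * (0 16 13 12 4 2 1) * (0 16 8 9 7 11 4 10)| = 42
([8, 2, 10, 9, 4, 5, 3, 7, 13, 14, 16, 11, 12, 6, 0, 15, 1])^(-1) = (0 14 9 3 6 13 8)(1 16 10 2)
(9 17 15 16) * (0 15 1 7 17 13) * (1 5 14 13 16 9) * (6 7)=(0 15 9 16 1 6 7 17 5 14 13)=[15, 6, 2, 3, 4, 14, 7, 17, 8, 16, 10, 11, 12, 0, 13, 9, 1, 5]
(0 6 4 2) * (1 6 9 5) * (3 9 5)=(0 5 1 6 4 2)(3 9)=[5, 6, 0, 9, 2, 1, 4, 7, 8, 3]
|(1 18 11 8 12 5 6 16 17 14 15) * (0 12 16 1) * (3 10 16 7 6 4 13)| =|(0 12 5 4 13 3 10 16 17 14 15)(1 18 11 8 7 6)| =66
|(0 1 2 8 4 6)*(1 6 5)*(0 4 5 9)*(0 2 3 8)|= |(0 6 4 9 2)(1 3 8 5)|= 20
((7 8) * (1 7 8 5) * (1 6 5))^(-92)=(8)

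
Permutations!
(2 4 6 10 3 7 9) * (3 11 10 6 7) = (2 4 7 9)(10 11) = [0, 1, 4, 3, 7, 5, 6, 9, 8, 2, 11, 10]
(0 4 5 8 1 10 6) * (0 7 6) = (0 4 5 8 1 10)(6 7) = [4, 10, 2, 3, 5, 8, 7, 6, 1, 9, 0]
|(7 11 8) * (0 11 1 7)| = |(0 11 8)(1 7)| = 6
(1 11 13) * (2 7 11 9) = (1 9 2 7 11 13) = [0, 9, 7, 3, 4, 5, 6, 11, 8, 2, 10, 13, 12, 1]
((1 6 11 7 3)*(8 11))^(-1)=(1 3 7 11 8 6)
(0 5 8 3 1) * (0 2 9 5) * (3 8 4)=[0, 2, 9, 1, 3, 4, 6, 7, 8, 5]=(1 2 9 5 4 3)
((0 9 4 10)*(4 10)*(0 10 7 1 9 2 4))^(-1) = ((10)(0 2 4)(1 9 7))^(-1) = (10)(0 4 2)(1 7 9)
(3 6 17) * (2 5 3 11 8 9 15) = (2 5 3 6 17 11 8 9 15) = [0, 1, 5, 6, 4, 3, 17, 7, 9, 15, 10, 8, 12, 13, 14, 2, 16, 11]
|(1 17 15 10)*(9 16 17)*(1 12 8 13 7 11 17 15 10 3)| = |(1 9 16 15 3)(7 11 17 10 12 8 13)| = 35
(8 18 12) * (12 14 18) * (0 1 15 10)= (0 1 15 10)(8 12)(14 18)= [1, 15, 2, 3, 4, 5, 6, 7, 12, 9, 0, 11, 8, 13, 18, 10, 16, 17, 14]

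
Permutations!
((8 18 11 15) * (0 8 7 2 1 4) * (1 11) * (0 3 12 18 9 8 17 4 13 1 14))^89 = (0 18 3 17 14 12 4)(1 13)(2 11 15 7)(8 9)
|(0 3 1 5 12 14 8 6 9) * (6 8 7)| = |(0 3 1 5 12 14 7 6 9)| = 9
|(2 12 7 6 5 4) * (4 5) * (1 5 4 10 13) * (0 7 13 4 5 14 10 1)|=10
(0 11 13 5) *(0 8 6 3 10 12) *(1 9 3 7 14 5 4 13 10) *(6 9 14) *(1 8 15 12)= (0 11 10 1 14 5 15 12)(3 8 9)(4 13)(6 7)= [11, 14, 2, 8, 13, 15, 7, 6, 9, 3, 1, 10, 0, 4, 5, 12]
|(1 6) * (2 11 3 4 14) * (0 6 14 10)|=|(0 6 1 14 2 11 3 4 10)|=9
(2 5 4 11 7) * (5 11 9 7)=[0, 1, 11, 3, 9, 4, 6, 2, 8, 7, 10, 5]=(2 11 5 4 9 7)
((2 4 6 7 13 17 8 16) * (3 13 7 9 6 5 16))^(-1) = (2 16 5 4)(3 8 17 13)(6 9)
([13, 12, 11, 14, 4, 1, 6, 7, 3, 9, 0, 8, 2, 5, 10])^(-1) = (0 10 14 3 8 11 2 12 1 5 13)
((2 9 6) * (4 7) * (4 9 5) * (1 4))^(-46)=((1 4 7 9 6 2 5))^(-46)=(1 9 5 7 2 4 6)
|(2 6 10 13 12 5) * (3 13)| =|(2 6 10 3 13 12 5)| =7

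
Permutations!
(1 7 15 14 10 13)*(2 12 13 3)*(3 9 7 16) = (1 16 3 2 12 13)(7 15 14 10 9) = [0, 16, 12, 2, 4, 5, 6, 15, 8, 7, 9, 11, 13, 1, 10, 14, 3]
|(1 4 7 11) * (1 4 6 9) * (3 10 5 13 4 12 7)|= 15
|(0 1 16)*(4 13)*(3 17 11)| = 6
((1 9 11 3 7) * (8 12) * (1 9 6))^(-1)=(1 6)(3 11 9 7)(8 12)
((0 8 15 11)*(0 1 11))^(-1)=((0 8 15)(1 11))^(-1)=(0 15 8)(1 11)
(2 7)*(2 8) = [0, 1, 7, 3, 4, 5, 6, 8, 2] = (2 7 8)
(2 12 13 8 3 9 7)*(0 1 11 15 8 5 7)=(0 1 11 15 8 3 9)(2 12 13 5 7)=[1, 11, 12, 9, 4, 7, 6, 2, 3, 0, 10, 15, 13, 5, 14, 8]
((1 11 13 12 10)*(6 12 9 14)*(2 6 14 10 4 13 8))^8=(14)(1 9 4 6 8)(2 11 10 13 12)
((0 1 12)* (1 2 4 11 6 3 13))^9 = ((0 2 4 11 6 3 13 1 12))^9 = (13)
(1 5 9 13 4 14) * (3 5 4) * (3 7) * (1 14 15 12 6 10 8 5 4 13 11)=(1 13 7 3 4 15 12 6 10 8 5 9 11)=[0, 13, 2, 4, 15, 9, 10, 3, 5, 11, 8, 1, 6, 7, 14, 12]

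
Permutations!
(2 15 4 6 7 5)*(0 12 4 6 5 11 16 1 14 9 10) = (0 12 4 5 2 15 6 7 11 16 1 14 9 10) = [12, 14, 15, 3, 5, 2, 7, 11, 8, 10, 0, 16, 4, 13, 9, 6, 1]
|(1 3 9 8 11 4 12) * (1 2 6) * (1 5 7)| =11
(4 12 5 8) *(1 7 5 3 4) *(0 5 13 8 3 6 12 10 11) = (0 5 3 4 10 11)(1 7 13 8)(6 12) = [5, 7, 2, 4, 10, 3, 12, 13, 1, 9, 11, 0, 6, 8]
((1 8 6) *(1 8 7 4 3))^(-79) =((1 7 4 3)(6 8))^(-79) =(1 7 4 3)(6 8)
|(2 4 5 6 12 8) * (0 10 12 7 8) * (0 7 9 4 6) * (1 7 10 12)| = 11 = |(0 12 10 1 7 8 2 6 9 4 5)|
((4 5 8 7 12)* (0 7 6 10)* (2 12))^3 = ((0 7 2 12 4 5 8 6 10))^3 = (0 12 8)(2 5 10)(4 6 7)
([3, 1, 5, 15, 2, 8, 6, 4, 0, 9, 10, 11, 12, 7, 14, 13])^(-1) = (0 8 5 2 4 7 13 15 3)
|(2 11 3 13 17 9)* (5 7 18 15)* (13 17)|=20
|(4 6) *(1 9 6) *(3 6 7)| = 6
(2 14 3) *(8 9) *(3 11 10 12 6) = (2 14 11 10 12 6 3)(8 9) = [0, 1, 14, 2, 4, 5, 3, 7, 9, 8, 12, 10, 6, 13, 11]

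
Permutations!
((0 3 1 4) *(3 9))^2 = ((0 9 3 1 4))^2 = (0 3 4 9 1)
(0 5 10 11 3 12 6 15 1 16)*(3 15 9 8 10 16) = (0 5 16)(1 3 12 6 9 8 10 11 15) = [5, 3, 2, 12, 4, 16, 9, 7, 10, 8, 11, 15, 6, 13, 14, 1, 0]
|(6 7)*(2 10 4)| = |(2 10 4)(6 7)| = 6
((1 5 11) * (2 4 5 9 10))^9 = (1 10 4 11 9 2 5)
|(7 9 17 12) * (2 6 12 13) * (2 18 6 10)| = 14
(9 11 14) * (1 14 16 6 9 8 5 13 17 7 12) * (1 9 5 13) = (1 14 8 13 17 7 12 9 11 16 6 5) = [0, 14, 2, 3, 4, 1, 5, 12, 13, 11, 10, 16, 9, 17, 8, 15, 6, 7]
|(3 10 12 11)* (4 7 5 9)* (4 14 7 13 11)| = |(3 10 12 4 13 11)(5 9 14 7)| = 12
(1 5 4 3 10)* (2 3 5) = (1 2 3 10)(4 5) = [0, 2, 3, 10, 5, 4, 6, 7, 8, 9, 1]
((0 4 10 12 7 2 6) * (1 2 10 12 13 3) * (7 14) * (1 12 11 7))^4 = ((0 4 11 7 10 13 3 12 14 1 2 6))^4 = (0 10 14)(1 4 13)(2 11 3)(6 7 12)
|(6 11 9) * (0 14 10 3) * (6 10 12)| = |(0 14 12 6 11 9 10 3)| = 8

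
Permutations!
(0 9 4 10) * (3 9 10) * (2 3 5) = [10, 1, 3, 9, 5, 2, 6, 7, 8, 4, 0] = (0 10)(2 3 9 4 5)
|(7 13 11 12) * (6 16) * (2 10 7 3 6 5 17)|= |(2 10 7 13 11 12 3 6 16 5 17)|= 11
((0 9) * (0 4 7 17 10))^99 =(0 7)(4 10)(9 17)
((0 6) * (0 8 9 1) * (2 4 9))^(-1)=(0 1 9 4 2 8 6)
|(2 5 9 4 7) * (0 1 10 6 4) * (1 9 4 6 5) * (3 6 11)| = 6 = |(0 9)(1 10 5 4 7 2)(3 6 11)|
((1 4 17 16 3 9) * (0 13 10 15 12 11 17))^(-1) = (0 4 1 9 3 16 17 11 12 15 10 13)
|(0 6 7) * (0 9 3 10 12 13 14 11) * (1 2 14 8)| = 13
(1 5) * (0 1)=[1, 5, 2, 3, 4, 0]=(0 1 5)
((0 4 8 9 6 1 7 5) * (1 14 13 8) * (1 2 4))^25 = ((0 1 7 5)(2 4)(6 14 13 8 9))^25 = (14)(0 1 7 5)(2 4)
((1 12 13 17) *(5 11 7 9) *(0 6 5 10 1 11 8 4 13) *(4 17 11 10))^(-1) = (0 12 1 10 17 8 5 6)(4 9 7 11 13)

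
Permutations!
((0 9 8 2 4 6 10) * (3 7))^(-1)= ((0 9 8 2 4 6 10)(3 7))^(-1)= (0 10 6 4 2 8 9)(3 7)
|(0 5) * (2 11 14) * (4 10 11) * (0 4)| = 7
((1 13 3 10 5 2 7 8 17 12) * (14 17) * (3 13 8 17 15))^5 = (1 10 12 3 17 15 7 14 2 8 5)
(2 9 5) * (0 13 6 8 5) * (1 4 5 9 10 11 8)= (0 13 6 1 4 5 2 10 11 8 9)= [13, 4, 10, 3, 5, 2, 1, 7, 9, 0, 11, 8, 12, 6]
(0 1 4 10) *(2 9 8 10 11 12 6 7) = (0 1 4 11 12 6 7 2 9 8 10) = [1, 4, 9, 3, 11, 5, 7, 2, 10, 8, 0, 12, 6]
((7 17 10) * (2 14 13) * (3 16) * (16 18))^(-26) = ((2 14 13)(3 18 16)(7 17 10))^(-26) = (2 14 13)(3 18 16)(7 17 10)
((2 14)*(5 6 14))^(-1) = (2 14 6 5)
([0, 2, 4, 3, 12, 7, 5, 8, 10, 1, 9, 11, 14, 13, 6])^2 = (1 4 14 5 8 9 2 12 6 7 10)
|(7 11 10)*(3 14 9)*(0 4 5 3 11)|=|(0 4 5 3 14 9 11 10 7)|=9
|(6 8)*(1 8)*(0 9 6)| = 5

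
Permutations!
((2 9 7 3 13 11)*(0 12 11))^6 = (0 3 9 11)(2 12 13 7) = ((0 12 11 2 9 7 3 13))^6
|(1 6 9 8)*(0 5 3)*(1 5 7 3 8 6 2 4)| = 6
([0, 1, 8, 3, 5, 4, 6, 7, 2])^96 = [0, 1, 2, 3, 4, 5, 6, 7, 8]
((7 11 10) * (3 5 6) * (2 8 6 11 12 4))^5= (2 11)(3 12)(4 5)(6 7)(8 10)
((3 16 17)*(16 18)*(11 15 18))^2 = ((3 11 15 18 16 17))^2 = (3 15 16)(11 18 17)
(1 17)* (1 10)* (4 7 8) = (1 17 10)(4 7 8) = [0, 17, 2, 3, 7, 5, 6, 8, 4, 9, 1, 11, 12, 13, 14, 15, 16, 10]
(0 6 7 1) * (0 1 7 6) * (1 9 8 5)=(1 9 8 5)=[0, 9, 2, 3, 4, 1, 6, 7, 5, 8]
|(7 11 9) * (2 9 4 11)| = |(2 9 7)(4 11)| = 6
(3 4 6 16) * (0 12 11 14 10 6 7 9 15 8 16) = (0 12 11 14 10 6)(3 4 7 9 15 8 16) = [12, 1, 2, 4, 7, 5, 0, 9, 16, 15, 6, 14, 11, 13, 10, 8, 3]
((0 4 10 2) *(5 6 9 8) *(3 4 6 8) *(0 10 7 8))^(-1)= ((0 6 9 3 4 7 8 5)(2 10))^(-1)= (0 5 8 7 4 3 9 6)(2 10)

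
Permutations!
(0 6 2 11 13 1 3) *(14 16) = (0 6 2 11 13 1 3)(14 16) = [6, 3, 11, 0, 4, 5, 2, 7, 8, 9, 10, 13, 12, 1, 16, 15, 14]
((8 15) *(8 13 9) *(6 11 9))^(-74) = (6 15 9)(8 11 13) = ((6 11 9 8 15 13))^(-74)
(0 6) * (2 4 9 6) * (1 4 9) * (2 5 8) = (0 5 8 2 9 6)(1 4) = [5, 4, 9, 3, 1, 8, 0, 7, 2, 6]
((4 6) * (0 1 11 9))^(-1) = ((0 1 11 9)(4 6))^(-1) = (0 9 11 1)(4 6)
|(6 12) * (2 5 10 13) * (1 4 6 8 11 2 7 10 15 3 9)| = 33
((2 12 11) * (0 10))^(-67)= ((0 10)(2 12 11))^(-67)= (0 10)(2 11 12)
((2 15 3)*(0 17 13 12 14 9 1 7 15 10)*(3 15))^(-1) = (0 10 2 3 7 1 9 14 12 13 17)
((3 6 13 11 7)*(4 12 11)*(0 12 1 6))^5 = (1 6 13 4)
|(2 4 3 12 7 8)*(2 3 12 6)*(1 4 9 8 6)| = 9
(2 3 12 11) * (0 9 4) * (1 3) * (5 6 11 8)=(0 9 4)(1 3 12 8 5 6 11 2)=[9, 3, 1, 12, 0, 6, 11, 7, 5, 4, 10, 2, 8]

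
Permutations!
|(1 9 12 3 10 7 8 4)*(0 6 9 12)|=|(0 6 9)(1 12 3 10 7 8 4)|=21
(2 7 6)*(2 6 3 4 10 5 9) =(2 7 3 4 10 5 9) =[0, 1, 7, 4, 10, 9, 6, 3, 8, 2, 5]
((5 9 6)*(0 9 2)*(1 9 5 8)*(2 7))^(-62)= (0 7)(1 6)(2 5)(8 9)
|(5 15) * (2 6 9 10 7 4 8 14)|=|(2 6 9 10 7 4 8 14)(5 15)|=8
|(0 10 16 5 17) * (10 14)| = 6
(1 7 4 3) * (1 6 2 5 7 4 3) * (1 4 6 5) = (1 6 2)(3 5 7) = [0, 6, 1, 5, 4, 7, 2, 3]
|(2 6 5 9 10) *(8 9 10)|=|(2 6 5 10)(8 9)|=4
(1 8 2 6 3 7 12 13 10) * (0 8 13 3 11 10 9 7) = (0 8 2 6 11 10 1 13 9 7 12 3) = [8, 13, 6, 0, 4, 5, 11, 12, 2, 7, 1, 10, 3, 9]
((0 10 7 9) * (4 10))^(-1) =(0 9 7 10 4)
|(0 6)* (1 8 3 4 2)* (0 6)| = 5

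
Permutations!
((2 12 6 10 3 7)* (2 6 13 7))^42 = ((2 12 13 7 6 10 3))^42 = (13)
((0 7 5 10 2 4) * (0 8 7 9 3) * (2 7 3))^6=(10)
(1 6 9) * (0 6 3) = (0 6 9 1 3) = [6, 3, 2, 0, 4, 5, 9, 7, 8, 1]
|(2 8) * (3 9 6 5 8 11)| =7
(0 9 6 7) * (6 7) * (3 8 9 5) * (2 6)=(0 5 3 8 9 7)(2 6)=[5, 1, 6, 8, 4, 3, 2, 0, 9, 7]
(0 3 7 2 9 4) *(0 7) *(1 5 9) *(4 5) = (0 3)(1 4 7 2)(5 9) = [3, 4, 1, 0, 7, 9, 6, 2, 8, 5]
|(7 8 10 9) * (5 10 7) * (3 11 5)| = |(3 11 5 10 9)(7 8)| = 10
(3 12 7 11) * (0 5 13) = (0 5 13)(3 12 7 11) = [5, 1, 2, 12, 4, 13, 6, 11, 8, 9, 10, 3, 7, 0]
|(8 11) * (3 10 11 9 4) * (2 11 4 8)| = 6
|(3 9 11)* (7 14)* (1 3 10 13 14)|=|(1 3 9 11 10 13 14 7)|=8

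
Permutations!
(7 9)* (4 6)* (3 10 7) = (3 10 7 9)(4 6) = [0, 1, 2, 10, 6, 5, 4, 9, 8, 3, 7]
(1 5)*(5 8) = (1 8 5) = [0, 8, 2, 3, 4, 1, 6, 7, 5]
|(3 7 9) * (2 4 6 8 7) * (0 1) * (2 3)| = |(0 1)(2 4 6 8 7 9)| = 6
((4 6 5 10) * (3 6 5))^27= ((3 6)(4 5 10))^27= (10)(3 6)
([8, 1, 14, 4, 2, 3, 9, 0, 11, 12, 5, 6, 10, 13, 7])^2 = [11, 1, 7, 2, 14, 4, 12, 8, 6, 10, 3, 9, 5, 13, 0]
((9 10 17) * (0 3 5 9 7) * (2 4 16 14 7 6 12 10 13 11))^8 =((0 3 5 9 13 11 2 4 16 14 7)(6 12 10 17))^8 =(17)(0 16 11 5 7 4 13 3 14 2 9)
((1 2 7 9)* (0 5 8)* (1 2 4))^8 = (0 8 5)(2 9 7)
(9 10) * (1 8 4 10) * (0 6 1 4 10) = (0 6 1 8 10 9 4) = [6, 8, 2, 3, 0, 5, 1, 7, 10, 4, 9]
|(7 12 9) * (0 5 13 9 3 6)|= |(0 5 13 9 7 12 3 6)|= 8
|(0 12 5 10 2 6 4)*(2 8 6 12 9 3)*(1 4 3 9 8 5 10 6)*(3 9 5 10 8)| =|(0 3 2 12 8 1 4)(5 6 9)| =21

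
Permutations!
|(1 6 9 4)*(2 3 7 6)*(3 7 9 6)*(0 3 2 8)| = 6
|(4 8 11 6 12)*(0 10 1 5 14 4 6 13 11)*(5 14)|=|(0 10 1 14 4 8)(6 12)(11 13)|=6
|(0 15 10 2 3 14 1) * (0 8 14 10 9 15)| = 6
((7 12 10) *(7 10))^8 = ((7 12))^8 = (12)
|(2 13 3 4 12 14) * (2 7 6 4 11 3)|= |(2 13)(3 11)(4 12 14 7 6)|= 10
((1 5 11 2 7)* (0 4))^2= (1 11 7 5 2)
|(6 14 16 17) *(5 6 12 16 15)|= 12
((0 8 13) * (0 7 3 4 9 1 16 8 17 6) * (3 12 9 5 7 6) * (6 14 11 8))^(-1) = ((0 17 3 4 5 7 12 9 1 16 6)(8 13 14 11))^(-1) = (0 6 16 1 9 12 7 5 4 3 17)(8 11 14 13)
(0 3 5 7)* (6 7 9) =(0 3 5 9 6 7) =[3, 1, 2, 5, 4, 9, 7, 0, 8, 6]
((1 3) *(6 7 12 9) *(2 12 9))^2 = (12)(6 9 7)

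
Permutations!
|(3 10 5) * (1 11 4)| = 3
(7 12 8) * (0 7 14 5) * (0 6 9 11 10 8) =(0 7 12)(5 6 9 11 10 8 14) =[7, 1, 2, 3, 4, 6, 9, 12, 14, 11, 8, 10, 0, 13, 5]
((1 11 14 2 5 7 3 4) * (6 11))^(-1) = (1 4 3 7 5 2 14 11 6)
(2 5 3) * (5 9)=(2 9 5 3)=[0, 1, 9, 2, 4, 3, 6, 7, 8, 5]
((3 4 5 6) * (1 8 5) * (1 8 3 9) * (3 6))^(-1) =(1 9 6)(3 5 8 4)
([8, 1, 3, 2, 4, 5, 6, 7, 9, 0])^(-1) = (0 9 8)(2 3)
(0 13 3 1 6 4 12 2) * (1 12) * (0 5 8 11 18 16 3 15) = [13, 6, 5, 12, 1, 8, 4, 7, 11, 9, 10, 18, 2, 15, 14, 0, 3, 17, 16] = (0 13 15)(1 6 4)(2 5 8 11 18 16 3 12)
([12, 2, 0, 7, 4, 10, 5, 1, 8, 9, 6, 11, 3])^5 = [2, 7, 1, 12, 4, 6, 10, 3, 8, 9, 5, 11, 0]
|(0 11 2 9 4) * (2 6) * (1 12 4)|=|(0 11 6 2 9 1 12 4)|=8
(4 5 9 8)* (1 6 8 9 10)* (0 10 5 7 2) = (0 10 1 6 8 4 7 2) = [10, 6, 0, 3, 7, 5, 8, 2, 4, 9, 1]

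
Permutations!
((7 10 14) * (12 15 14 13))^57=(7 12)(10 15)(13 14)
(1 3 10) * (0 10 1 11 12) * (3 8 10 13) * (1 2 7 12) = (0 13 3 2 7 12)(1 8 10 11) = [13, 8, 7, 2, 4, 5, 6, 12, 10, 9, 11, 1, 0, 3]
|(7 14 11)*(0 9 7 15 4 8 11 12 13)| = 12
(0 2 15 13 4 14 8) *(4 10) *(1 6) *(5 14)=[2, 6, 15, 3, 5, 14, 1, 7, 0, 9, 4, 11, 12, 10, 8, 13]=(0 2 15 13 10 4 5 14 8)(1 6)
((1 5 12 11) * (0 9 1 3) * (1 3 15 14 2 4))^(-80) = (15)(0 9 3) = ((0 9 3)(1 5 12 11 15 14 2 4))^(-80)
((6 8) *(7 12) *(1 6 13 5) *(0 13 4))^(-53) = ((0 13 5 1 6 8 4)(7 12))^(-53) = (0 1 4 5 8 13 6)(7 12)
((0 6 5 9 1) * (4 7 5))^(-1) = ((0 6 4 7 5 9 1))^(-1) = (0 1 9 5 7 4 6)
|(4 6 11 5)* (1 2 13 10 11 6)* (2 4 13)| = |(1 4)(5 13 10 11)| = 4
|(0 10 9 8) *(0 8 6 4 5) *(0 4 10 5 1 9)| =|(0 5 4 1 9 6 10)| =7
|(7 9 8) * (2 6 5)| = 3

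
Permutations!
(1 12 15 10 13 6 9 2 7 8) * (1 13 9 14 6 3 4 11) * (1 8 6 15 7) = (1 12 7 6 14 15 10 9 2)(3 4 11 8 13) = [0, 12, 1, 4, 11, 5, 14, 6, 13, 2, 9, 8, 7, 3, 15, 10]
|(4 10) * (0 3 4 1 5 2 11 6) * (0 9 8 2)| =30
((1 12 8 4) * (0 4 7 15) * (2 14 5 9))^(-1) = (0 15 7 8 12 1 4)(2 9 5 14)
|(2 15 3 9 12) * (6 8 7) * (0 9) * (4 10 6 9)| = 11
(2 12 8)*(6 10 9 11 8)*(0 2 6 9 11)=[2, 1, 12, 3, 4, 5, 10, 7, 6, 0, 11, 8, 9]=(0 2 12 9)(6 10 11 8)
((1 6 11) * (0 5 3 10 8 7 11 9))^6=((0 5 3 10 8 7 11 1 6 9))^6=(0 11 3 6 8)(1 10 9 7 5)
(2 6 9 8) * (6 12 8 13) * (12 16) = (2 16 12 8)(6 9 13) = [0, 1, 16, 3, 4, 5, 9, 7, 2, 13, 10, 11, 8, 6, 14, 15, 12]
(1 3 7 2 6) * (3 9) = [0, 9, 6, 7, 4, 5, 1, 2, 8, 3] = (1 9 3 7 2 6)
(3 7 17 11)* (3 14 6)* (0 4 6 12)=[4, 1, 2, 7, 6, 5, 3, 17, 8, 9, 10, 14, 0, 13, 12, 15, 16, 11]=(0 4 6 3 7 17 11 14 12)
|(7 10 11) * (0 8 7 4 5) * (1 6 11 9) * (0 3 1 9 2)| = 30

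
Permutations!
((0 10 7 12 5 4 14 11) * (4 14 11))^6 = (0 4 5 7)(10 11 14 12)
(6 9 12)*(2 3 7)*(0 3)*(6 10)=(0 3 7 2)(6 9 12 10)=[3, 1, 0, 7, 4, 5, 9, 2, 8, 12, 6, 11, 10]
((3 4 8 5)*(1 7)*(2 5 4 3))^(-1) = (1 7)(2 5)(4 8) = ((1 7)(2 5)(4 8))^(-1)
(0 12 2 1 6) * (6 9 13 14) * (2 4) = (0 12 4 2 1 9 13 14 6) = [12, 9, 1, 3, 2, 5, 0, 7, 8, 13, 10, 11, 4, 14, 6]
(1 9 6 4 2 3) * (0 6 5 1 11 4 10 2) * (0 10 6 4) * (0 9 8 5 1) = (0 4 10 2 3 11 9 1 8 5) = [4, 8, 3, 11, 10, 0, 6, 7, 5, 1, 2, 9]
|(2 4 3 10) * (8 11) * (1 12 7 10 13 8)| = 10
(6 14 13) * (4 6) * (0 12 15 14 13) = [12, 1, 2, 3, 6, 5, 13, 7, 8, 9, 10, 11, 15, 4, 0, 14] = (0 12 15 14)(4 6 13)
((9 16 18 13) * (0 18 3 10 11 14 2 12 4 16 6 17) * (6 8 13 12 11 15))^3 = ((0 18 12 4 16 3 10 15 6 17)(2 11 14)(8 13 9))^3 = (0 4 10 17 12 3 6 18 16 15)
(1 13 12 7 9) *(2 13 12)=(1 12 7 9)(2 13)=[0, 12, 13, 3, 4, 5, 6, 9, 8, 1, 10, 11, 7, 2]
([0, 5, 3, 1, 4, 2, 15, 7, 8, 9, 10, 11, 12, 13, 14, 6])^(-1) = (1 3 2 5)(6 15)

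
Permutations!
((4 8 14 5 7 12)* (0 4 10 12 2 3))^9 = ((0 4 8 14 5 7 2 3)(10 12))^9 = (0 4 8 14 5 7 2 3)(10 12)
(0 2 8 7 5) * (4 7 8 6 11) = (0 2 6 11 4 7 5) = [2, 1, 6, 3, 7, 0, 11, 5, 8, 9, 10, 4]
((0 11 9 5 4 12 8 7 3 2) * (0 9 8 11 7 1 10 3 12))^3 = (0 11 10 9)(1 2 4 12)(3 5 7 8)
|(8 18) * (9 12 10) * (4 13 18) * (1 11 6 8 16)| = 24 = |(1 11 6 8 4 13 18 16)(9 12 10)|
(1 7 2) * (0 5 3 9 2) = (0 5 3 9 2 1 7) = [5, 7, 1, 9, 4, 3, 6, 0, 8, 2]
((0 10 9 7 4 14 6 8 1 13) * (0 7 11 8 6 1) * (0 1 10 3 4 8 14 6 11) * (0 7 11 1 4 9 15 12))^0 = (15)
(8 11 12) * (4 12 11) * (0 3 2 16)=(0 3 2 16)(4 12 8)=[3, 1, 16, 2, 12, 5, 6, 7, 4, 9, 10, 11, 8, 13, 14, 15, 0]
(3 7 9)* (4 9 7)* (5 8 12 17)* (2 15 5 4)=(2 15 5 8 12 17 4 9 3)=[0, 1, 15, 2, 9, 8, 6, 7, 12, 3, 10, 11, 17, 13, 14, 5, 16, 4]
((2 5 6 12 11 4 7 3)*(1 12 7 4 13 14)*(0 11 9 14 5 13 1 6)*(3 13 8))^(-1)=((0 11 1 12 9 14 6 7 13 5)(2 8 3))^(-1)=(0 5 13 7 6 14 9 12 1 11)(2 3 8)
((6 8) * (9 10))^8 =(10)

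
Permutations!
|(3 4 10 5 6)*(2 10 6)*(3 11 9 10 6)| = 6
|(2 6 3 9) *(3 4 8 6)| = |(2 3 9)(4 8 6)| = 3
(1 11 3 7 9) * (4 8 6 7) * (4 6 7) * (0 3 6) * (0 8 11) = (0 3 8 7 9 1)(4 11 6) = [3, 0, 2, 8, 11, 5, 4, 9, 7, 1, 10, 6]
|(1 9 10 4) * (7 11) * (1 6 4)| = 6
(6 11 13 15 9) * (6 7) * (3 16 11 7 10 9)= (3 16 11 13 15)(6 7)(9 10)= [0, 1, 2, 16, 4, 5, 7, 6, 8, 10, 9, 13, 12, 15, 14, 3, 11]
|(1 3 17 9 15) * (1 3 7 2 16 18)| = 20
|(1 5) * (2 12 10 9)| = |(1 5)(2 12 10 9)| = 4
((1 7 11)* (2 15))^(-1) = (1 11 7)(2 15) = ((1 7 11)(2 15))^(-1)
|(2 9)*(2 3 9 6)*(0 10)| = 2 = |(0 10)(2 6)(3 9)|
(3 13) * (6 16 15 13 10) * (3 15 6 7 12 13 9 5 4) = [0, 1, 2, 10, 3, 4, 16, 12, 8, 5, 7, 11, 13, 15, 14, 9, 6] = (3 10 7 12 13 15 9 5 4)(6 16)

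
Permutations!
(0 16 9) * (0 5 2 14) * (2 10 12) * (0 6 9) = (0 16)(2 14 6 9 5 10 12) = [16, 1, 14, 3, 4, 10, 9, 7, 8, 5, 12, 11, 2, 13, 6, 15, 0]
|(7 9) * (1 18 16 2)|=4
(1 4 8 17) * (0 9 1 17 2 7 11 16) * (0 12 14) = (17)(0 9 1 4 8 2 7 11 16 12 14) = [9, 4, 7, 3, 8, 5, 6, 11, 2, 1, 10, 16, 14, 13, 0, 15, 12, 17]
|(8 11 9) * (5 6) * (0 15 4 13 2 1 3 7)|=|(0 15 4 13 2 1 3 7)(5 6)(8 11 9)|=24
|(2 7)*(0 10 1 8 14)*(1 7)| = |(0 10 7 2 1 8 14)| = 7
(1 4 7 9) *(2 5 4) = (1 2 5 4 7 9) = [0, 2, 5, 3, 7, 4, 6, 9, 8, 1]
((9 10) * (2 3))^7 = ((2 3)(9 10))^7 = (2 3)(9 10)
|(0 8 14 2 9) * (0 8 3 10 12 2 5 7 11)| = |(0 3 10 12 2 9 8 14 5 7 11)| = 11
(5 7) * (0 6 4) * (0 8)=(0 6 4 8)(5 7)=[6, 1, 2, 3, 8, 7, 4, 5, 0]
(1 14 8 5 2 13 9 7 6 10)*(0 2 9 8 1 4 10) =(0 2 13 8 5 9 7 6)(1 14)(4 10) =[2, 14, 13, 3, 10, 9, 0, 6, 5, 7, 4, 11, 12, 8, 1]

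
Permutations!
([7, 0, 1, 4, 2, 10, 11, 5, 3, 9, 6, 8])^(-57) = (0 2 3 11 10 7 1 4 8 6 5)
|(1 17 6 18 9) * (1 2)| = 6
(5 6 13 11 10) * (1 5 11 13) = (13)(1 5 6)(10 11) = [0, 5, 2, 3, 4, 6, 1, 7, 8, 9, 11, 10, 12, 13]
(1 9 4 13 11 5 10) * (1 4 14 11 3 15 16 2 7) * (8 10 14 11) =(1 9 11 5 14 8 10 4 13 3 15 16 2 7) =[0, 9, 7, 15, 13, 14, 6, 1, 10, 11, 4, 5, 12, 3, 8, 16, 2]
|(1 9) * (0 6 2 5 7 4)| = 6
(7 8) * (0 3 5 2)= (0 3 5 2)(7 8)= [3, 1, 0, 5, 4, 2, 6, 8, 7]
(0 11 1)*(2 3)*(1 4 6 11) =(0 1)(2 3)(4 6 11) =[1, 0, 3, 2, 6, 5, 11, 7, 8, 9, 10, 4]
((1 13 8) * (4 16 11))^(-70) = ((1 13 8)(4 16 11))^(-70) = (1 8 13)(4 11 16)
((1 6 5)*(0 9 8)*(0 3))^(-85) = ((0 9 8 3)(1 6 5))^(-85) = (0 3 8 9)(1 5 6)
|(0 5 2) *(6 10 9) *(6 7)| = 12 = |(0 5 2)(6 10 9 7)|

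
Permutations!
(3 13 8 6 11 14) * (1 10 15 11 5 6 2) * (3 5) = (1 10 15 11 14 5 6 3 13 8 2) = [0, 10, 1, 13, 4, 6, 3, 7, 2, 9, 15, 14, 12, 8, 5, 11]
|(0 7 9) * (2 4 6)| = |(0 7 9)(2 4 6)| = 3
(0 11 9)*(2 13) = (0 11 9)(2 13) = [11, 1, 13, 3, 4, 5, 6, 7, 8, 0, 10, 9, 12, 2]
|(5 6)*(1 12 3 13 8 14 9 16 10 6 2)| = 12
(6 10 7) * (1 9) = (1 9)(6 10 7) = [0, 9, 2, 3, 4, 5, 10, 6, 8, 1, 7]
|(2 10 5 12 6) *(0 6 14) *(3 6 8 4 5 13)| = 30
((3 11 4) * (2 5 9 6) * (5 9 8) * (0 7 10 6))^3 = ((0 7 10 6 2 9)(3 11 4)(5 8))^3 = (11)(0 6)(2 7)(5 8)(9 10)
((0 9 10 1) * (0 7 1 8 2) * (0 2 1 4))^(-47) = ((0 9 10 8 1 7 4))^(-47) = (0 10 1 4 9 8 7)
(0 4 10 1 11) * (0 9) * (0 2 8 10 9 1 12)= (0 4 9 2 8 10 12)(1 11)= [4, 11, 8, 3, 9, 5, 6, 7, 10, 2, 12, 1, 0]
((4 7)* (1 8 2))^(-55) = (1 2 8)(4 7)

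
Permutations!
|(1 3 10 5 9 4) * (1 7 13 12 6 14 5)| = |(1 3 10)(4 7 13 12 6 14 5 9)| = 24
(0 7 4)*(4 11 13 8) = [7, 1, 2, 3, 0, 5, 6, 11, 4, 9, 10, 13, 12, 8] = (0 7 11 13 8 4)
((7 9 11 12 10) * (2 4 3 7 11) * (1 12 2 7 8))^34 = ((1 12 10 11 2 4 3 8)(7 9))^34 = (1 10 2 3)(4 8 12 11)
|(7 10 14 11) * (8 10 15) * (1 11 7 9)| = |(1 11 9)(7 15 8 10 14)| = 15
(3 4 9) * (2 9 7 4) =[0, 1, 9, 2, 7, 5, 6, 4, 8, 3] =(2 9 3)(4 7)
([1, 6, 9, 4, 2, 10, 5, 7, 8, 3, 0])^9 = [10, 0, 9, 4, 2, 6, 1, 7, 8, 3, 5]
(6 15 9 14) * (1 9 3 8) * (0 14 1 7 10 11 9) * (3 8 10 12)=(0 14 6 15 8 7 12 3 10 11 9 1)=[14, 0, 2, 10, 4, 5, 15, 12, 7, 1, 11, 9, 3, 13, 6, 8]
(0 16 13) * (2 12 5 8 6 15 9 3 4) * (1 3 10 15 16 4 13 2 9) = (0 4 9 10 15 1 3 13)(2 12 5 8 6 16) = [4, 3, 12, 13, 9, 8, 16, 7, 6, 10, 15, 11, 5, 0, 14, 1, 2]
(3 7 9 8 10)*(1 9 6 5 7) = (1 9 8 10 3)(5 7 6) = [0, 9, 2, 1, 4, 7, 5, 6, 10, 8, 3]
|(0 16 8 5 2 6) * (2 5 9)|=|(0 16 8 9 2 6)|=6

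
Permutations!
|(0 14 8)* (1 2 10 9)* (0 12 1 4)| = |(0 14 8 12 1 2 10 9 4)| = 9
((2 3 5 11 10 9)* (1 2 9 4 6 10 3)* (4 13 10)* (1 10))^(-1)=((1 2 10 13)(3 5 11)(4 6))^(-1)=(1 13 10 2)(3 11 5)(4 6)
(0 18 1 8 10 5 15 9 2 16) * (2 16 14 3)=[18, 8, 14, 2, 4, 15, 6, 7, 10, 16, 5, 11, 12, 13, 3, 9, 0, 17, 1]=(0 18 1 8 10 5 15 9 16)(2 14 3)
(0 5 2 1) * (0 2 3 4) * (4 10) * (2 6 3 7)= (0 5 7 2 1 6 3 10 4)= [5, 6, 1, 10, 0, 7, 3, 2, 8, 9, 4]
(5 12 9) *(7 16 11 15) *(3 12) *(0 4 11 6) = (0 4 11 15 7 16 6)(3 12 9 5) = [4, 1, 2, 12, 11, 3, 0, 16, 8, 5, 10, 15, 9, 13, 14, 7, 6]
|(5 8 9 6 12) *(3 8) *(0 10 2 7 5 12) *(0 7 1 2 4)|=6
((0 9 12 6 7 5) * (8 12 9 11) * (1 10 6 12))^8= ((12)(0 11 8 1 10 6 7 5))^8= (12)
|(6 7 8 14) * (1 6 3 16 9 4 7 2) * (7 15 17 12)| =|(1 6 2)(3 16 9 4 15 17 12 7 8 14)| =30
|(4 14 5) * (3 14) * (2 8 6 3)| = 7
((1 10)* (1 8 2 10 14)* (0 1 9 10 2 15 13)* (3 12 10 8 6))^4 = (0 8 1 15 14 13 9)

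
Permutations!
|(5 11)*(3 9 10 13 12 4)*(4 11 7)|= 9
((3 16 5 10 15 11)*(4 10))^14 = (16)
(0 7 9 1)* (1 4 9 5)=(0 7 5 1)(4 9)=[7, 0, 2, 3, 9, 1, 6, 5, 8, 4]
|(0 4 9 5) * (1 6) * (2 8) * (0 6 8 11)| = |(0 4 9 5 6 1 8 2 11)| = 9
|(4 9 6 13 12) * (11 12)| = 6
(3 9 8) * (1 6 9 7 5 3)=(1 6 9 8)(3 7 5)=[0, 6, 2, 7, 4, 3, 9, 5, 1, 8]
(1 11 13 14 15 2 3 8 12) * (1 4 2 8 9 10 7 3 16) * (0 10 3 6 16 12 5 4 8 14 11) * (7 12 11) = (0 10 12 8 5 4 2 11 13 7 6 16 1)(3 9)(14 15) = [10, 0, 11, 9, 2, 4, 16, 6, 5, 3, 12, 13, 8, 7, 15, 14, 1]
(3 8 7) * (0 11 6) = (0 11 6)(3 8 7) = [11, 1, 2, 8, 4, 5, 0, 3, 7, 9, 10, 6]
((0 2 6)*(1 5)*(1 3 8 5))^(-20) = ((0 2 6)(3 8 5))^(-20) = (0 2 6)(3 8 5)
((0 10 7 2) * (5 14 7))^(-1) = (0 2 7 14 5 10)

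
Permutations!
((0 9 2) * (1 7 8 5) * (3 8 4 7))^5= ((0 9 2)(1 3 8 5)(4 7))^5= (0 2 9)(1 3 8 5)(4 7)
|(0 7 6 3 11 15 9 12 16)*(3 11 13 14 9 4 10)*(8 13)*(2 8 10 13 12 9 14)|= 22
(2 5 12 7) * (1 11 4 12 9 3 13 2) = (1 11 4 12 7)(2 5 9 3 13) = [0, 11, 5, 13, 12, 9, 6, 1, 8, 3, 10, 4, 7, 2]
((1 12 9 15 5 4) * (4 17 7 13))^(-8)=((1 12 9 15 5 17 7 13 4))^(-8)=(1 12 9 15 5 17 7 13 4)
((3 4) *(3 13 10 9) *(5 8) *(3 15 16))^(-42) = (16)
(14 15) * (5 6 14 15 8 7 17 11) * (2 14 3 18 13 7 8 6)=(2 14 6 3 18 13 7 17 11 5)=[0, 1, 14, 18, 4, 2, 3, 17, 8, 9, 10, 5, 12, 7, 6, 15, 16, 11, 13]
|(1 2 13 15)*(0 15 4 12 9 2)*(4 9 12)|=3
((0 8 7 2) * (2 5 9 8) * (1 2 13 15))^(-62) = ((0 13 15 1 2)(5 9 8 7))^(-62) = (0 1 13 2 15)(5 8)(7 9)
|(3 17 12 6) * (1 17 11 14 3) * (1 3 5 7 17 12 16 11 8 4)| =6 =|(1 12 6 3 8 4)(5 7 17 16 11 14)|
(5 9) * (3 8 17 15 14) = (3 8 17 15 14)(5 9) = [0, 1, 2, 8, 4, 9, 6, 7, 17, 5, 10, 11, 12, 13, 3, 14, 16, 15]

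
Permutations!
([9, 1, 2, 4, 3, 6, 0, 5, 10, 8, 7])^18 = [7, 1, 2, 3, 4, 8, 10, 9, 6, 5, 0]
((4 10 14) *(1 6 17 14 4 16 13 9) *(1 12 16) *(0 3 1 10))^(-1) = ((0 3 1 6 17 14 10 4)(9 12 16 13))^(-1) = (0 4 10 14 17 6 1 3)(9 13 16 12)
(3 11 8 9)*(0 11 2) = (0 11 8 9 3 2) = [11, 1, 0, 2, 4, 5, 6, 7, 9, 3, 10, 8]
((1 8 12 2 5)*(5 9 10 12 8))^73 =(1 5)(2 9 10 12)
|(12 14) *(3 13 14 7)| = |(3 13 14 12 7)| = 5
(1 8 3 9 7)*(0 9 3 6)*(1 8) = (0 9 7 8 6) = [9, 1, 2, 3, 4, 5, 0, 8, 6, 7]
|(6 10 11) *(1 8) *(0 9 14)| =|(0 9 14)(1 8)(6 10 11)| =6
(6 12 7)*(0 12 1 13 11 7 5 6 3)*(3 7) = [12, 13, 2, 0, 4, 6, 1, 7, 8, 9, 10, 3, 5, 11] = (0 12 5 6 1 13 11 3)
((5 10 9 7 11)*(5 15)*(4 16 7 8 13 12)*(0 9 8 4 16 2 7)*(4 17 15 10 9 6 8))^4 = ((0 6 8 13 12 16)(2 7 11 10 4)(5 9 17 15))^4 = (17)(0 12 8)(2 4 10 11 7)(6 16 13)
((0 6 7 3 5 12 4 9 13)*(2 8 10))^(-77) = (0 5 13 3 9 7 4 6 12)(2 8 10)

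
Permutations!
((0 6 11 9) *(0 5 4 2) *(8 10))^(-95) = (0 9 2 11 4 6 5)(8 10)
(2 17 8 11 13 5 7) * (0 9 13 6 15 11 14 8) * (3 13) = (0 9 3 13 5 7 2 17)(6 15 11)(8 14) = [9, 1, 17, 13, 4, 7, 15, 2, 14, 3, 10, 6, 12, 5, 8, 11, 16, 0]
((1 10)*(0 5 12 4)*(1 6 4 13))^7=(0 4 6 10 1 13 12 5)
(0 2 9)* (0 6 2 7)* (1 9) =(0 7)(1 9 6 2) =[7, 9, 1, 3, 4, 5, 2, 0, 8, 6]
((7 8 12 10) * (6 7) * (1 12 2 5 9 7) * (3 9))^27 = ((1 12 10 6)(2 5 3 9 7 8))^27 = (1 6 10 12)(2 9)(3 8)(5 7)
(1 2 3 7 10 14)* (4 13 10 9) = [0, 2, 3, 7, 13, 5, 6, 9, 8, 4, 14, 11, 12, 10, 1] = (1 2 3 7 9 4 13 10 14)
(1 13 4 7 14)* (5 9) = (1 13 4 7 14)(5 9) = [0, 13, 2, 3, 7, 9, 6, 14, 8, 5, 10, 11, 12, 4, 1]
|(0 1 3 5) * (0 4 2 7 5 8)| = 4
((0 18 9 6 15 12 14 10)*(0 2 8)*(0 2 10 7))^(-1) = (0 7 14 12 15 6 9 18)(2 8) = ((0 18 9 6 15 12 14 7)(2 8))^(-1)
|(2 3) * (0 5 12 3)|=5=|(0 5 12 3 2)|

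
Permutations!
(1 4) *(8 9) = (1 4)(8 9) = [0, 4, 2, 3, 1, 5, 6, 7, 9, 8]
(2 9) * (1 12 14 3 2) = (1 12 14 3 2 9) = [0, 12, 9, 2, 4, 5, 6, 7, 8, 1, 10, 11, 14, 13, 3]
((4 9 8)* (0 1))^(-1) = (0 1)(4 8 9)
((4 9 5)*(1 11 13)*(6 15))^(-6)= ((1 11 13)(4 9 5)(6 15))^(-6)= (15)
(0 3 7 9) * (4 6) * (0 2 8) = (0 3 7 9 2 8)(4 6) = [3, 1, 8, 7, 6, 5, 4, 9, 0, 2]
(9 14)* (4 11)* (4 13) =(4 11 13)(9 14) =[0, 1, 2, 3, 11, 5, 6, 7, 8, 14, 10, 13, 12, 4, 9]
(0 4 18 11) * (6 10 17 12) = [4, 1, 2, 3, 18, 5, 10, 7, 8, 9, 17, 0, 6, 13, 14, 15, 16, 12, 11] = (0 4 18 11)(6 10 17 12)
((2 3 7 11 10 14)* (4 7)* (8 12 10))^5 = (2 8 3 12 4 10 7 14 11)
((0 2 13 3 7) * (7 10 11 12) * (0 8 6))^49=(0 6 8 7 12 11 10 3 13 2)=((0 2 13 3 10 11 12 7 8 6))^49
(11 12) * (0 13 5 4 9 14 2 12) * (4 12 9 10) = (0 13 5 12 11)(2 9 14)(4 10) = [13, 1, 9, 3, 10, 12, 6, 7, 8, 14, 4, 0, 11, 5, 2]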